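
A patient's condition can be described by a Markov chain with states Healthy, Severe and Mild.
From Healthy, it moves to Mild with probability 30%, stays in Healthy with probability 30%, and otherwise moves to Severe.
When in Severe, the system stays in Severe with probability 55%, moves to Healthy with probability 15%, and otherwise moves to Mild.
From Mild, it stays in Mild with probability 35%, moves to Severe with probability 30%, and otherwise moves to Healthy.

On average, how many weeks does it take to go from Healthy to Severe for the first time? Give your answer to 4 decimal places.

2.7143

Let t(s) be the expected number of weeks to first reach Severe from state s, with t(Severe) = 0. Conditioning on the first week:
t(Healthy) = 1 + 0.3·t(Healthy) + 0.3·t(Mild)
t(Mild) = 1 + 0.35·t(Healthy) + 0.35·t(Mild)
Solving: t(Healthy) = 2.7143, t(Mild) = 3.0000.
Expected weeks from Healthy to Severe: 2.7143.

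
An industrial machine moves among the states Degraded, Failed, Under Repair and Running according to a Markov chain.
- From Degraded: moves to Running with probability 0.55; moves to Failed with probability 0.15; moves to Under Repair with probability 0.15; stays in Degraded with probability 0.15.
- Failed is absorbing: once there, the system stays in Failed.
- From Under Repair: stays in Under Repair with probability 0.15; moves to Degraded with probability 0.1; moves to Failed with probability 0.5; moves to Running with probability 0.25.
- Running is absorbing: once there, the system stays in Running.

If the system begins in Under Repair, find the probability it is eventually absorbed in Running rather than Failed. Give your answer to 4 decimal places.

0.3781

Let h(s) be the probability of absorption at Running starting from transient state s. Then h(Running) = 1 and h(Failed) = 0. By first-step analysis:
h(Degraded) = 0.15·h(Degraded) + 0.15·0 + 0.15·h(Under Repair) + 0.55·1
h(Under Repair) = 0.1·h(Degraded) + 0.5·0 + 0.15·h(Under Repair) + 0.25·1
Solving: h(Degraded) = 0.7138, h(Under Repair) = 0.3781.
Starting from Under Repair, the probability is 0.3781.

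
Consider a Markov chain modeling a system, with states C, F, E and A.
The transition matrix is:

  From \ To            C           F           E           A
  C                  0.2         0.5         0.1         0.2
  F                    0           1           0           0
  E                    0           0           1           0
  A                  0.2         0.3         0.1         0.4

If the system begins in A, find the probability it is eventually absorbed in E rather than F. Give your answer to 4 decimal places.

Let h(s) be the probability of absorption at E starting from transient state s. Then h(E) = 1 and h(F) = 0. By first-step analysis:
h(C) = 0.2·h(C) + 0.5·0 + 0.1·1 + 0.2·h(A)
h(A) = 0.2·h(C) + 0.3·0 + 0.1·1 + 0.4·h(A)
Solving: h(C) = 0.1818, h(A) = 0.2273.
Starting from A, the probability is 0.2273.

0.2273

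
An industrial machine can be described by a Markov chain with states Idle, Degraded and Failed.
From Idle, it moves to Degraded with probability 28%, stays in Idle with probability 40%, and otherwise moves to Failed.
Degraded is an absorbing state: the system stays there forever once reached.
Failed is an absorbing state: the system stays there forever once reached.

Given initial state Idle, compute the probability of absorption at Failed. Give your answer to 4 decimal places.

0.5333

Let h(s) be the probability of absorption at Failed starting from transient state s. Then h(Failed) = 1 and h(Degraded) = 0. By first-step analysis:
h(Idle) = 0.4·h(Idle) + 0.28·0 + 0.32·1
Solving: h(Idle) = 0.5333.
Starting from Idle, the probability is 0.5333.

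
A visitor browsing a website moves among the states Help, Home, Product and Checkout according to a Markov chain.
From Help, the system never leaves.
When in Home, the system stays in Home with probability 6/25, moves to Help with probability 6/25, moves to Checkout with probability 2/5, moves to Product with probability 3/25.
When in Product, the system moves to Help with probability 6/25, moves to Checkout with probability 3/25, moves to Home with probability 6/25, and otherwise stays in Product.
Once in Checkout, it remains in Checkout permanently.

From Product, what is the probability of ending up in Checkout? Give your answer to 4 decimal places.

Let h(s) be the probability of absorption at Checkout starting from transient state s. Then h(Checkout) = 1 and h(Help) = 0. By first-step analysis:
h(Home) = 0.24·0 + 0.24·h(Home) + 0.12·h(Product) + 0.4·1
h(Product) = 0.24·0 + 0.24·h(Home) + 0.4·h(Product) + 0.12·1
Solving: h(Home) = 0.5955, h(Product) = 0.4382.
Starting from Product, the probability is 0.4382.

0.4382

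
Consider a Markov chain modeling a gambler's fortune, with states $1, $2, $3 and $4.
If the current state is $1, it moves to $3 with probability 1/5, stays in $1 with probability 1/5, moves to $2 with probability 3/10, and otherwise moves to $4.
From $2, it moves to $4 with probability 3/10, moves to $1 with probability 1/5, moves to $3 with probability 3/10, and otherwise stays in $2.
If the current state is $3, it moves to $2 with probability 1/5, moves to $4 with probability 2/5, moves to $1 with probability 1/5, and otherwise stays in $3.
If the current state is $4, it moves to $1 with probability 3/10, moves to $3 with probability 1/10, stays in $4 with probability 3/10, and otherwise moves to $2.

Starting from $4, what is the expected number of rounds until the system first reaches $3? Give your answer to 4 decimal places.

5.5760

Let t(s) be the expected number of rounds to first reach $3 from state s, with t($3) = 0. Conditioning on the first round:
t($1) = 1 + 0.2·t($1) + 0.3·t($2) + 0.3·t($4)
t($2) = 1 + 0.2·t($1) + 0.2·t($2) + 0.3·t($4)
t($4) = 1 + 0.3·t($1) + 0.3·t($2) + 0.3·t($4)
Solving: t($1) = 5.0691, t($2) = 4.6083, t($4) = 5.5760.
Expected rounds from $4 to $3: 5.5760.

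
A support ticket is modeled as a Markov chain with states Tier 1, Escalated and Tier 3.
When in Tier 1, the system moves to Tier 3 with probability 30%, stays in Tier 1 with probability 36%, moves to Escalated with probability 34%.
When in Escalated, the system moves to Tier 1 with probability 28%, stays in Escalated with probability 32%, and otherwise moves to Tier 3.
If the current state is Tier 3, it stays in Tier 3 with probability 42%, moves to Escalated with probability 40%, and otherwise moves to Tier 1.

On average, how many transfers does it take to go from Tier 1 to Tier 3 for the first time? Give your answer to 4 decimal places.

3.0000

Let t(s) be the expected number of transfers to first reach Tier 3 from state s, with t(Tier 3) = 0. Conditioning on the first transfer:
t(Tier 1) = 1 + 0.36·t(Tier 1) + 0.34·t(Escalated)
t(Escalated) = 1 + 0.28·t(Tier 1) + 0.32·t(Escalated)
Solving: t(Tier 1) = 3.0000, t(Escalated) = 2.7059.
Expected transfers from Tier 1 to Tier 3: 3.0000.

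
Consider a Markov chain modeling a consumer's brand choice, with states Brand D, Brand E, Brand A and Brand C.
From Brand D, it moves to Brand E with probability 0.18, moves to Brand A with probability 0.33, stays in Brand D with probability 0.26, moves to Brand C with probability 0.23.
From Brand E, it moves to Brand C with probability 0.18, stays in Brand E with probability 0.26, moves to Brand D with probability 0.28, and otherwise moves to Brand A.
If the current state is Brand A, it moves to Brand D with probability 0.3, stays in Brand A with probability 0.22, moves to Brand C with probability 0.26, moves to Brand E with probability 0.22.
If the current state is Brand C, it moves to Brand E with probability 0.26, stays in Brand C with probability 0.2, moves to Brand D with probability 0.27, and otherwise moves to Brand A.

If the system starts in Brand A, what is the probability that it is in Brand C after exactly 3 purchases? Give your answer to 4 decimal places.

Propagate the distribution vector 3 purchases from Brand A.
After 0 purchases: (0.0000, 0.0000, 1.0000, 0.0000)
After 1 purchase: (0.3000, 0.2200, 0.2200, 0.2600)
After 2 purchases: (0.2758, 0.2272, 0.2792, 0.2178)
After 3 purchases: (0.2779, 0.2268, 0.2749, 0.2205)
P(in Brand C after 3 purchases) = 0.2205

0.2205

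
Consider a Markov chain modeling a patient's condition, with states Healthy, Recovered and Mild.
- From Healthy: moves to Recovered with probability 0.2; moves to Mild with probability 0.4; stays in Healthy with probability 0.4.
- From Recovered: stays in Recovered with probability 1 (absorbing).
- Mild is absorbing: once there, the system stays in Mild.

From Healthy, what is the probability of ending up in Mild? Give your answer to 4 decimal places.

0.6667

Let h(s) be the probability of absorption at Mild starting from transient state s. Then h(Mild) = 1 and h(Recovered) = 0. By first-step analysis:
h(Healthy) = 0.4·h(Healthy) + 0.2·0 + 0.4·1
Solving: h(Healthy) = 0.6667.
Starting from Healthy, the probability is 0.6667.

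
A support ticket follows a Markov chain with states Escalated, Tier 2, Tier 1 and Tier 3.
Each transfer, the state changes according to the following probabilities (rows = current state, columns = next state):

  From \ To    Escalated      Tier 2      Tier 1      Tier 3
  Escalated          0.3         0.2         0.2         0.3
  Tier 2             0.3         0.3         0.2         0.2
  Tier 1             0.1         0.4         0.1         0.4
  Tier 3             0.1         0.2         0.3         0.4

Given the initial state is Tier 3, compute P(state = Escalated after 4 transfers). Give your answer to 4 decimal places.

Propagate the distribution vector 4 transfers from Tier 3.
After 0 transfers: (0.0000, 0.0000, 0.0000, 1.0000)
After 1 transfer: (0.1000, 0.2000, 0.3000, 0.4000)
After 2 transfers: (0.1600, 0.2800, 0.2100, 0.3500)
After 3 transfers: (0.1880, 0.2700, 0.2140, 0.3280)
After 4 transfers: (0.1916, 0.2698, 0.2114, 0.3272)
P(in Escalated after 4 transfers) = 0.1916

0.1916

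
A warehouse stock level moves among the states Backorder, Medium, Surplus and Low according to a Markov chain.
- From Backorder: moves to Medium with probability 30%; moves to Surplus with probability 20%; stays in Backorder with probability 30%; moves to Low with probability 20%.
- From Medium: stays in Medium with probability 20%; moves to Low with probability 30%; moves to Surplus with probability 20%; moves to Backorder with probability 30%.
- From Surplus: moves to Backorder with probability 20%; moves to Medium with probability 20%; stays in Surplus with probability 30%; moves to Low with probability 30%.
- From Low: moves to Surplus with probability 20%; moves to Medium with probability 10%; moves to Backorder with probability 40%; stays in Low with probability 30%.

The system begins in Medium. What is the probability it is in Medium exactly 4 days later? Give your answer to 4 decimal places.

0.2036

Propagate the distribution vector 4 days from Medium.
After 0 days: (0.0000, 1.0000, 0.0000, 0.0000)
After 1 day: (0.3000, 0.2000, 0.2000, 0.3000)
After 2 days: (0.3100, 0.2000, 0.2200, 0.2700)
After 3 days: (0.3050, 0.2040, 0.2220, 0.2690)
After 4 days: (0.3047, 0.2036, 0.2222, 0.2695)
P(in Medium after 4 days) = 0.2036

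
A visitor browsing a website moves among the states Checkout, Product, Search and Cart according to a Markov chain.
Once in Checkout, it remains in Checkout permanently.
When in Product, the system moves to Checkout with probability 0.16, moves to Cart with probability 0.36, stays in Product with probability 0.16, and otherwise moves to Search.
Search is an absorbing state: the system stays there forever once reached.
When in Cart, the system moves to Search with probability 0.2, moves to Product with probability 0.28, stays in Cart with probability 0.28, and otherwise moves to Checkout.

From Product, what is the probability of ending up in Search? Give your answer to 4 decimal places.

0.6000

Let h(s) be the probability of absorption at Search starting from transient state s. Then h(Search) = 1 and h(Checkout) = 0. By first-step analysis:
h(Product) = 0.16·0 + 0.16·h(Product) + 0.32·1 + 0.36·h(Cart)
h(Cart) = 0.24·0 + 0.28·h(Product) + 0.2·1 + 0.28·h(Cart)
Solving: h(Product) = 0.6000, h(Cart) = 0.5111.
Starting from Product, the probability is 0.6000.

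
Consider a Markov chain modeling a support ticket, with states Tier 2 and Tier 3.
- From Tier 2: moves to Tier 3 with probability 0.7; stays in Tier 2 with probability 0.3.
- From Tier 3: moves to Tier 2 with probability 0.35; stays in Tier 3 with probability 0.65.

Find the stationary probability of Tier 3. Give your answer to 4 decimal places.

Let the stationary distribution be π with π = πP and π_1 + π_2 = 1.
π_1 = 0.3·π_1 + 0.35·π_2
Solving with the normalization constraint gives π = (0.3333, 0.6667).
So the stationary probability of Tier 3 is 0.6667.

0.6667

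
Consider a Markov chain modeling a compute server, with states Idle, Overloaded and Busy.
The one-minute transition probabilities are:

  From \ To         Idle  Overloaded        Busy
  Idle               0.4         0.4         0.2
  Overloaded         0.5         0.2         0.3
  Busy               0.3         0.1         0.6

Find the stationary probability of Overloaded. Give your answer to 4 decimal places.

0.2400

Let the stationary distribution be π with π = πP and π_1 + π_2 + π_3 = 1.
π_1 = 0.4·π_1 + 0.5·π_2 + 0.3·π_3
π_2 = 0.4·π_1 + 0.2·π_2 + 0.1·π_3
Solving with the normalization constraint gives π = (0.3867, 0.2400, 0.3733).
So the stationary probability of Overloaded is 0.2400.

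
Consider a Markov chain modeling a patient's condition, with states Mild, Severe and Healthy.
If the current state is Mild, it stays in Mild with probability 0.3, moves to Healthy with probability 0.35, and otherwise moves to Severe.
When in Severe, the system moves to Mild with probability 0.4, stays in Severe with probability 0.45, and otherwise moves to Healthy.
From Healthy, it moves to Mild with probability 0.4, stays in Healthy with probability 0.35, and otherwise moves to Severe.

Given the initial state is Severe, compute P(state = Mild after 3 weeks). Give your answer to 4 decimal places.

Propagate the distribution vector 3 weeks from Severe.
After 0 weeks: (0.0000, 1.0000, 0.0000)
After 1 week: (0.4000, 0.4500, 0.1500)
After 2 weeks: (0.3600, 0.3800, 0.2600)
After 3 weeks: (0.3640, 0.3620, 0.2740)
P(in Mild after 3 weeks) = 0.3640

0.3640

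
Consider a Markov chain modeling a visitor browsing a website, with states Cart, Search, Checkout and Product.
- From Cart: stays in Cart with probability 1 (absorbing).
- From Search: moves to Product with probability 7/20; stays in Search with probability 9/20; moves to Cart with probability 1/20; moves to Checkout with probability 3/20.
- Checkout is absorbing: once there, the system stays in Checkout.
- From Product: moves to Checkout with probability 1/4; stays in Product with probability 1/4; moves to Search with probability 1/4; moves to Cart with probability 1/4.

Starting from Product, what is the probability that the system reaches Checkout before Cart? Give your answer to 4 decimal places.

Let h(s) be the probability of absorption at Checkout starting from transient state s. Then h(Checkout) = 1 and h(Cart) = 0. By first-step analysis:
h(Search) = 0.05·0 + 0.45·h(Search) + 0.15·1 + 0.35·h(Product)
h(Product) = 0.25·0 + 0.25·h(Search) + 0.25·1 + 0.25·h(Product)
Solving: h(Search) = 0.6154, h(Product) = 0.5385.
Starting from Product, the probability is 0.5385.

0.5385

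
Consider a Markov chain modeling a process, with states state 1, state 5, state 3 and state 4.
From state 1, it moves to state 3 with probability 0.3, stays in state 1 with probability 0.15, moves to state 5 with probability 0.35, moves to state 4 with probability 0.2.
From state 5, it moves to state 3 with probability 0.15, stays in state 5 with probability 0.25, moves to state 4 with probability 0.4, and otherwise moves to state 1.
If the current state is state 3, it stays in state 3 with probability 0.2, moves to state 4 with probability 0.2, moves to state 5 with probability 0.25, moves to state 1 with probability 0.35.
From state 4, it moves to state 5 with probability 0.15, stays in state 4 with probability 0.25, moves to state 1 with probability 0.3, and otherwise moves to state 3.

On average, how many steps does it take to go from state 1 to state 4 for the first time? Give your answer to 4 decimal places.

3.8548

Let t(s) be the expected number of steps to first reach state 4 from state s, with t(state 4) = 0. Conditioning on the first step:
t(state 1) = 1 + 0.15·t(state 1) + 0.35·t(state 5) + 0.3·t(state 3)
t(state 5) = 1 + 0.2·t(state 1) + 0.25·t(state 5) + 0.15·t(state 3)
t(state 3) = 1 + 0.35·t(state 1) + 0.25·t(state 5) + 0.2·t(state 3)
Solving: t(state 1) = 3.8548, t(state 5) = 3.1452, t(state 3) = 3.9194.
Expected steps from state 1 to state 4: 3.8548.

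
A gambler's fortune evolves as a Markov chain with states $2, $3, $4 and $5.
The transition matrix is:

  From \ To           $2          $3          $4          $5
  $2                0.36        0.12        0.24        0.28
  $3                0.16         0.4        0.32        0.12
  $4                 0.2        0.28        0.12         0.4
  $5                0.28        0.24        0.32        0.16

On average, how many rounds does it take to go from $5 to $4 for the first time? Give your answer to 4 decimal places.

3.3531

Let t(s) be the expected number of rounds to first reach $4 from state s, with t($4) = 0. Conditioning on the first round:
t($2) = 1 + 0.36·t($2) + 0.12·t($3) + 0.28·t($5)
t($3) = 1 + 0.16·t($2) + 0.4·t($3) + 0.12·t($5)
t($5) = 1 + 0.28·t($2) + 0.24·t($3) + 0.16·t($5)
Solving: t($2) = 3.6503, t($3) = 3.3107, t($5) = 3.3531.
Expected rounds from $5 to $4: 3.3531.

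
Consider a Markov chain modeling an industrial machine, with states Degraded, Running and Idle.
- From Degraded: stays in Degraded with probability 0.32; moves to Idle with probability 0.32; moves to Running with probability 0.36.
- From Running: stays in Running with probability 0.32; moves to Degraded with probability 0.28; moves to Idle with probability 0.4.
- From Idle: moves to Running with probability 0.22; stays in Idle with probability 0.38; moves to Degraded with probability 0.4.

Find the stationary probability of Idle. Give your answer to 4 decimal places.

0.3657

Let the stationary distribution be π with π = πP and π_1 + π_2 + π_3 = 1.
π_1 = 0.32·π_1 + 0.28·π_2 + 0.4·π_3
π_2 = 0.36·π_1 + 0.32·π_2 + 0.22·π_3
Solving with the normalization constraint gives π = (0.3374, 0.2969, 0.3657).
So the stationary probability of Idle is 0.3657.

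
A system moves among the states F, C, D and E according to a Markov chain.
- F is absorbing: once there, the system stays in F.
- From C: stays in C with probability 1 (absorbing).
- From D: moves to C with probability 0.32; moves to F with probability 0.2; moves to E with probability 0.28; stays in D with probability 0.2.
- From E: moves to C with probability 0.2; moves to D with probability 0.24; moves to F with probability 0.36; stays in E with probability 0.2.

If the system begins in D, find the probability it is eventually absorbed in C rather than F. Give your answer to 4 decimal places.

0.5447

Let h(s) be the probability of absorption at C starting from transient state s. Then h(C) = 1 and h(F) = 0. By first-step analysis:
h(D) = 0.2·0 + 0.32·1 + 0.2·h(D) + 0.28·h(E)
h(E) = 0.36·0 + 0.2·1 + 0.24·h(D) + 0.2·h(E)
Solving: h(D) = 0.5447, h(E) = 0.4134.
Starting from D, the probability is 0.5447.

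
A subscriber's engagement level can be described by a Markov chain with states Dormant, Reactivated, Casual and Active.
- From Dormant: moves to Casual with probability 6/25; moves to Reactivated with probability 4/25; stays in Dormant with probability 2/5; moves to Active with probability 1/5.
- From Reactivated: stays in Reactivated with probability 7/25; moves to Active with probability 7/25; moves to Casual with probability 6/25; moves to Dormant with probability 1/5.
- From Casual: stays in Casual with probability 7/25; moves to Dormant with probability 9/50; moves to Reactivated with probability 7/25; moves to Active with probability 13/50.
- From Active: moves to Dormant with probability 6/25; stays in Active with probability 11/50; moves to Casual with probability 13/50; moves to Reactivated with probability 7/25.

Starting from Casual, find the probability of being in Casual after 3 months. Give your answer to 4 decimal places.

Propagate the distribution vector 3 months from Casual.
After 0 months: (0.0000, 0.0000, 1.0000, 0.0000)
After 1 month: (0.1800, 0.2800, 0.2800, 0.2600)
After 2 months: (0.2408, 0.2584, 0.2564, 0.2444)
After 3 months: (0.2528, 0.2511, 0.2551, 0.2409)
P(in Casual after 3 months) = 0.2551

0.2551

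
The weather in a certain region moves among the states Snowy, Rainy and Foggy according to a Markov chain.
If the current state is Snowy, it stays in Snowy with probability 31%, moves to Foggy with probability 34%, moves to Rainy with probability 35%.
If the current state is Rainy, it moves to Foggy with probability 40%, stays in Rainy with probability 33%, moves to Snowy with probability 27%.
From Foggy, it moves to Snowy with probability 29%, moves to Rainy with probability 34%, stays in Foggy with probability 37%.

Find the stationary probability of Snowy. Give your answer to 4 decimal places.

Let the stationary distribution be π with π = πP and π_1 + π_2 + π_3 = 1.
π_1 = 0.31·π_1 + 0.27·π_2 + 0.29·π_3
π_2 = 0.35·π_1 + 0.33·π_2 + 0.34·π_3
Solving with the normalization constraint gives π = (0.2890, 0.3395, 0.3715).
So the stationary probability of Snowy is 0.2890.

0.2890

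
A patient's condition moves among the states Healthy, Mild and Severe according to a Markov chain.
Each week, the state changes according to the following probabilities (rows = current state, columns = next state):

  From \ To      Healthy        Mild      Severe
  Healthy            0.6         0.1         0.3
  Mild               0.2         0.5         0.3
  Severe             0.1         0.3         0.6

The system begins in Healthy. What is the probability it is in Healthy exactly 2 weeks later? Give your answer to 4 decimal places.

Sum over the intermediate state after 1 week:
P = P(Healthy→Healthy)·P(Healthy→Healthy) + P(Healthy→Mild)·P(Mild→Healthy) + P(Healthy→Severe)·P(Severe→Healthy)
  = 0.6×0.6 + 0.1×0.2 + 0.3×0.1
  = 0.3600 + 0.0200 + 0.0300 = 0.4100

0.4100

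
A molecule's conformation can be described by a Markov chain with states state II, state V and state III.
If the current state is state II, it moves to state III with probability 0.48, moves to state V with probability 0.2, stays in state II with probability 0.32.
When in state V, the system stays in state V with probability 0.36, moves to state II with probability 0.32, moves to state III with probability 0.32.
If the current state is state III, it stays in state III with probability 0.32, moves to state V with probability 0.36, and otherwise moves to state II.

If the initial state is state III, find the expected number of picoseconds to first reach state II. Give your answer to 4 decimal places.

Let t(s) be the expected number of picoseconds to first reach state II from state s, with t(state II) = 0. Conditioning on the first picosecond:
t(state V) = 1 + 0.36·t(state V) + 0.32·t(state III)
t(state III) = 1 + 0.36·t(state V) + 0.32·t(state III)
Solving: t(state V) = 3.1250, t(state III) = 3.1250.
Expected picoseconds from state III to state II: 3.1250.

3.1250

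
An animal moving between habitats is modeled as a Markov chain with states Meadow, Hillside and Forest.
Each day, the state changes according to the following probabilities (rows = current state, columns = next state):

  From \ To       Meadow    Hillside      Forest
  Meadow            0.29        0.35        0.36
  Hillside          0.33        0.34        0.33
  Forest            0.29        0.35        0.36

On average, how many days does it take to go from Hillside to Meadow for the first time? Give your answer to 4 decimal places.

3.1606

Let t(s) be the expected number of days to first reach Meadow from state s, with t(Meadow) = 0. Conditioning on the first day:
t(Hillside) = 1 + 0.34·t(Hillside) + 0.33·t(Forest)
t(Forest) = 1 + 0.35·t(Hillside) + 0.36·t(Forest)
Solving: t(Hillside) = 3.1606, t(Forest) = 3.2910.
Expected days from Hillside to Meadow: 3.1606.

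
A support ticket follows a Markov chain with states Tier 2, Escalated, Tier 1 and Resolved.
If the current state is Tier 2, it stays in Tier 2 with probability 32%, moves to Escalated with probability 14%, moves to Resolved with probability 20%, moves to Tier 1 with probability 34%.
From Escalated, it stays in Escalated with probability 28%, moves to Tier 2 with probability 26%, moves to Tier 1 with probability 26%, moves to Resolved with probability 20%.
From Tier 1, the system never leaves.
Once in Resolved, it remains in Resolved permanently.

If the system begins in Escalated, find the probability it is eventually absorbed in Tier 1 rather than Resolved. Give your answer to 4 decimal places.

Let h(s) be the probability of absorption at Tier 1 starting from transient state s. Then h(Tier 1) = 1 and h(Resolved) = 0. By first-step analysis:
h(Tier 2) = 0.32·h(Tier 2) + 0.14·h(Escalated) + 0.34·1 + 0.2·0
h(Escalated) = 0.26·h(Tier 2) + 0.28·h(Escalated) + 0.26·1 + 0.2·0
Solving: h(Tier 2) = 0.6205, h(Escalated) = 0.5852.
Starting from Escalated, the probability is 0.5852.

0.5852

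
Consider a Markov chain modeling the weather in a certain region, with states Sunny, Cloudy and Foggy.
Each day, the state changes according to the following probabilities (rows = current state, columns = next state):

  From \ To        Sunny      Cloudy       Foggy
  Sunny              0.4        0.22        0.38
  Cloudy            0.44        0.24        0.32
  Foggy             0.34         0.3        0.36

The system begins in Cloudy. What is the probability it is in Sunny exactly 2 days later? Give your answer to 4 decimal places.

0.3904

Sum over the intermediate state after 1 day:
P = P(Cloudy→Sunny)·P(Sunny→Sunny) + P(Cloudy→Cloudy)·P(Cloudy→Sunny) + P(Cloudy→Foggy)·P(Foggy→Sunny)
  = 0.44×0.4 + 0.24×0.44 + 0.32×0.34
  = 0.1760 + 0.1056 + 0.1088 = 0.3904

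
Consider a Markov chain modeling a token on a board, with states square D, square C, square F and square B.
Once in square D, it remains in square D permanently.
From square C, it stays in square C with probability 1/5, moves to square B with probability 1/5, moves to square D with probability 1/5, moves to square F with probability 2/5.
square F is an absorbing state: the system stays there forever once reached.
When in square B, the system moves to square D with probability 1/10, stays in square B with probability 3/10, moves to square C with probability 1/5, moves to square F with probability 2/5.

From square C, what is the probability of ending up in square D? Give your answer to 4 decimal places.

0.3077

Let h(s) be the probability of absorption at square D starting from transient state s. Then h(square D) = 1 and h(square F) = 0. By first-step analysis:
h(square C) = 0.2·1 + 0.2·h(square C) + 0.4·0 + 0.2·h(square B)
h(square B) = 0.1·1 + 0.2·h(square C) + 0.4·0 + 0.3·h(square B)
Solving: h(square C) = 0.3077, h(square B) = 0.2308.
Starting from square C, the probability is 0.3077.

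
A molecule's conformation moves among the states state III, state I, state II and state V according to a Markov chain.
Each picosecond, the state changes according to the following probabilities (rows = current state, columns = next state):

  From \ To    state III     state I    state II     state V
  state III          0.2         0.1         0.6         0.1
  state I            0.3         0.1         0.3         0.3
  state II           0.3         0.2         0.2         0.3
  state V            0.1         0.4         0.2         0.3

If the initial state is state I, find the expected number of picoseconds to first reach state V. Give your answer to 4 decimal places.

Let t(s) be the expected number of picoseconds to first reach state V from state s, with t(state V) = 0. Conditioning on the first picosecond:
t(state III) = 1 + 0.2·t(state III) + 0.1·t(state I) + 0.6·t(state II)
t(state I) = 1 + 0.3·t(state III) + 0.1·t(state I) + 0.3·t(state II)
t(state II) = 1 + 0.3·t(state III) + 0.2·t(state I) + 0.2·t(state II)
Solving: t(state III) = 4.8148, t(state I) = 4.0741, t(state II) = 4.0741.
Expected picoseconds from state I to state V: 4.0741.

4.0741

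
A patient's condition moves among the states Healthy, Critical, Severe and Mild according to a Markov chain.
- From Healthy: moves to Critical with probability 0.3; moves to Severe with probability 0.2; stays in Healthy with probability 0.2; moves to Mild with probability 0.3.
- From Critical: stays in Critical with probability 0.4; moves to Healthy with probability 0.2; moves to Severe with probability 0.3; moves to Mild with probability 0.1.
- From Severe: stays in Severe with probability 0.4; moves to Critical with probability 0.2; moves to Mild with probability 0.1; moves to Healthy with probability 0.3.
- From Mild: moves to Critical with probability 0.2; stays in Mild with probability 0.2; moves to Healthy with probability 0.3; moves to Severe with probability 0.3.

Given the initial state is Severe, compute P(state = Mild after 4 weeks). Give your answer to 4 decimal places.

0.1663

Propagate the distribution vector 4 weeks from Severe.
After 0 weeks: (0.0000, 0.0000, 1.0000, 0.0000)
After 1 week: (0.3000, 0.2000, 0.4000, 0.1000)
After 2 weeks: (0.2500, 0.2700, 0.3100, 0.1700)
After 3 weeks: (0.2480, 0.2790, 0.3060, 0.1670)
After 4 weeks: (0.2473, 0.2806, 0.3058, 0.1663)
P(in Mild after 4 weeks) = 0.1663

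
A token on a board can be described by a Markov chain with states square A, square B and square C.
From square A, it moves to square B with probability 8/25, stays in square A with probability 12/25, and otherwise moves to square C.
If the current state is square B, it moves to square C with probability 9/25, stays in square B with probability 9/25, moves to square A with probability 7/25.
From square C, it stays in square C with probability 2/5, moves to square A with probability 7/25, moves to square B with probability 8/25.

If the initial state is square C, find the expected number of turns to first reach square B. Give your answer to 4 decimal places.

3.1250

Let t(s) be the expected number of turns to first reach square B from state s, with t(square B) = 0. Conditioning on the first turn:
t(square A) = 1 + 0.48·t(square A) + 0.2·t(square C)
t(square C) = 1 + 0.28·t(square A) + 0.4·t(square C)
Solving: t(square A) = 3.1250, t(square C) = 3.1250.
Expected turns from square C to square B: 3.1250.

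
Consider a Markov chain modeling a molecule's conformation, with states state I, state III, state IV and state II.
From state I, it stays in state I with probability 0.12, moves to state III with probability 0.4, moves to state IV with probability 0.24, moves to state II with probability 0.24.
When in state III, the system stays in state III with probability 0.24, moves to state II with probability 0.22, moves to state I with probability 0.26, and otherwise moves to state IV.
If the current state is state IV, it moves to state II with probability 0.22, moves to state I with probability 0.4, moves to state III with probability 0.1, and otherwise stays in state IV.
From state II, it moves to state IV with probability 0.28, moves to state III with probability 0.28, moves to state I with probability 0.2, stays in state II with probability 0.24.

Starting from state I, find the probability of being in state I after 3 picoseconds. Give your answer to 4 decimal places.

Propagate the distribution vector 3 picoseconds from state I.
After 0 picoseconds: (1.0000, 0.0000, 0.0000, 0.0000)
After 1 picosecond: (0.1200, 0.4000, 0.2400, 0.2400)
After 2 picoseconds: (0.2624, 0.2352, 0.2752, 0.2272)
After 3 picoseconds: (0.2482, 0.2525, 0.2695, 0.2298)
P(in state I after 3 picoseconds) = 0.2482

0.2482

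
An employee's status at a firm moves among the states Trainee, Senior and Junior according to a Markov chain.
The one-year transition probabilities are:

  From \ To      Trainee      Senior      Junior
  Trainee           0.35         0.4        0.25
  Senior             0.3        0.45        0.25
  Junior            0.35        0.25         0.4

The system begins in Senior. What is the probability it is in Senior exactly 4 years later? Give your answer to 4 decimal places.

0.3748

Propagate the distribution vector 4 years from Senior.
After 0 years: (0.0000, 1.0000, 0.0000)
After 1 year: (0.3000, 0.4500, 0.2500)
After 2 years: (0.3275, 0.3850, 0.2875)
After 3 years: (0.3308, 0.3761, 0.2931)
After 4 years: (0.3312, 0.3748, 0.2940)
P(in Senior after 4 years) = 0.3748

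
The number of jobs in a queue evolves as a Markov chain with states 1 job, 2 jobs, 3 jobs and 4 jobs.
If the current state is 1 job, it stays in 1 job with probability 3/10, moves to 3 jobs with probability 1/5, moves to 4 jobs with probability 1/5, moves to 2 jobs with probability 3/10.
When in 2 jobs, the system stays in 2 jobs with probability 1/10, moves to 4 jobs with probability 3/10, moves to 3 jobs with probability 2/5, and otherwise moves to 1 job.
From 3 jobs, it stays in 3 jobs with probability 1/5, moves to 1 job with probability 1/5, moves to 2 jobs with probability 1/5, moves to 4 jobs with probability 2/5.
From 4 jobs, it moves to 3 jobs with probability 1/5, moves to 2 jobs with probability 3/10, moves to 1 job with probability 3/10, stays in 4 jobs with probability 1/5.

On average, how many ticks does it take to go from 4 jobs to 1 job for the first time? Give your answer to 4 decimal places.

Let t(s) be the expected number of ticks to first reach 1 job from state s, with t(1 job) = 0. Conditioning on the first tick:
t(2 jobs) = 1 + 0.1·t(2 jobs) + 0.4·t(3 jobs) + 0.3·t(4 jobs)
t(3 jobs) = 1 + 0.2·t(2 jobs) + 0.2·t(3 jobs) + 0.4·t(4 jobs)
t(4 jobs) = 1 + 0.3·t(2 jobs) + 0.2·t(3 jobs) + 0.2·t(4 jobs)
Solving: t(2 jobs) = 4.3506, t(3 jobs) = 4.3182, t(4 jobs) = 3.9610.
Expected ticks from 4 jobs to 1 job: 3.9610.

3.9610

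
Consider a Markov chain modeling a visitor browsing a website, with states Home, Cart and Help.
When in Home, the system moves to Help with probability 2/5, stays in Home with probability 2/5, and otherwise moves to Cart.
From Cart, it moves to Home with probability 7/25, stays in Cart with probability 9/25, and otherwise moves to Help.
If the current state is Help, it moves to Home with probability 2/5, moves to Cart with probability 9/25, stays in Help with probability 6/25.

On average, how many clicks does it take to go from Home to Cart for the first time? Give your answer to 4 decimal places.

3.9189

Let t(s) be the expected number of clicks to first reach Cart from state s, with t(Cart) = 0. Conditioning on the first click:
t(Home) = 1 + 0.4·t(Home) + 0.4·t(Help)
t(Help) = 1 + 0.4·t(Home) + 0.24·t(Help)
Solving: t(Home) = 3.9189, t(Help) = 3.3784.
Expected clicks from Home to Cart: 3.9189.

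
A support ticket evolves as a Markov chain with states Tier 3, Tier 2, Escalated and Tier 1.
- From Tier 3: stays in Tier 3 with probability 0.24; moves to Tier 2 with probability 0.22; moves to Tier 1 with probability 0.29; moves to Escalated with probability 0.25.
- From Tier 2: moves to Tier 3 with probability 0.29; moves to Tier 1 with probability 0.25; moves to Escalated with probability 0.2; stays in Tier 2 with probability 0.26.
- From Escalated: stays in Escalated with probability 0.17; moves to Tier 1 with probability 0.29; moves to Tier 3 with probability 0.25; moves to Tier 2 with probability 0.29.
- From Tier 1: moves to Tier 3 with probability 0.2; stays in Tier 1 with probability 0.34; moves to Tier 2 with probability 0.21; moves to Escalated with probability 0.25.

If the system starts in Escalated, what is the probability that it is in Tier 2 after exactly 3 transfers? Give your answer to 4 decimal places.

0.2422

Propagate the distribution vector 3 transfers from Escalated.
After 0 transfers: (0.0000, 0.0000, 1.0000, 0.0000)
After 1 transfer: (0.2500, 0.2900, 0.1700, 0.2900)
After 2 transfers: (0.2446, 0.2406, 0.2219, 0.2929)
After 3 transfers: (0.2425, 0.2422, 0.2202, 0.2950)
P(in Tier 2 after 3 transfers) = 0.2422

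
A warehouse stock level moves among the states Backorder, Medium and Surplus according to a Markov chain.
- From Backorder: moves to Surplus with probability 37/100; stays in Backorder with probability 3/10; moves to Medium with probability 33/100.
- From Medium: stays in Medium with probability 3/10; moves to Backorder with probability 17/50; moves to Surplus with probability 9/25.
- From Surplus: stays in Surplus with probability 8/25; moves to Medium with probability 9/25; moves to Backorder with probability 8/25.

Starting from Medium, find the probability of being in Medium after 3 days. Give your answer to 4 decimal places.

0.3305

Propagate the distribution vector 3 days from Medium.
After 0 days: (0.0000, 1.0000, 0.0000)
After 1 day: (0.3400, 0.3000, 0.3600)
After 2 days: (0.3192, 0.3318, 0.3490)
After 3 days: (0.3203, 0.3305, 0.3492)
P(in Medium after 3 days) = 0.3305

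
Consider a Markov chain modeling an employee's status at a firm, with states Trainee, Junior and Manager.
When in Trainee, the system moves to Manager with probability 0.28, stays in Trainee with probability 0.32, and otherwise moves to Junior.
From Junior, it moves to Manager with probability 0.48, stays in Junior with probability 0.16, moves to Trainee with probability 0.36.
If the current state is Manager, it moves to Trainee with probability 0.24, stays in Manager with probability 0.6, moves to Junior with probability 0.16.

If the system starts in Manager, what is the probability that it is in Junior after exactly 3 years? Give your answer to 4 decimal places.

0.2268

Propagate the distribution vector 3 years from Manager.
After 0 years: (0.0000, 0.0000, 1.0000)
After 1 year: (0.2400, 0.1600, 0.6000)
After 2 years: (0.2784, 0.2176, 0.5040)
After 3 years: (0.2884, 0.2268, 0.4848)
P(in Junior after 3 years) = 0.2268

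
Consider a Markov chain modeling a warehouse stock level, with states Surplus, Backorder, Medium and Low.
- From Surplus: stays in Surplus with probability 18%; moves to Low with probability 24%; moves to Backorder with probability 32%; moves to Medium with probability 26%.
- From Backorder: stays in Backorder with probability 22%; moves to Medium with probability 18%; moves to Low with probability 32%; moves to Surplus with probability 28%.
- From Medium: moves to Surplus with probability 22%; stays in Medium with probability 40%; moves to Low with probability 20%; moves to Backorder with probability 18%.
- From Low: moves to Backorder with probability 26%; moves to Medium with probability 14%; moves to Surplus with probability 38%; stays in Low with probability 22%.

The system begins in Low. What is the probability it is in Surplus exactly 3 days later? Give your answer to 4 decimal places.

0.2656

Propagate the distribution vector 3 days from Low.
After 0 days: (0.0000, 0.0000, 0.0000, 1.0000)
After 1 day: (0.3800, 0.2600, 0.1400, 0.2200)
After 2 days: (0.2556, 0.2612, 0.2324, 0.2508)
After 3 days: (0.2656, 0.2463, 0.2415, 0.2466)
P(in Surplus after 3 days) = 0.2656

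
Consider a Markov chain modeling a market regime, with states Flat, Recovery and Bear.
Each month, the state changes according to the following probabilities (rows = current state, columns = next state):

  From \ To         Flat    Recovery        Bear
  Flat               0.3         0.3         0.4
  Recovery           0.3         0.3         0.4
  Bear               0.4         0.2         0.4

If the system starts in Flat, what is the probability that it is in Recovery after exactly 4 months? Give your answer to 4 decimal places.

0.2600

Propagate the distribution vector 4 months from Flat.
After 0 months: (1.0000, 0.0000, 0.0000)
After 1 month: (0.3000, 0.3000, 0.4000)
After 2 months: (0.3400, 0.2600, 0.4000)
After 3 months: (0.3400, 0.2600, 0.4000)
After 4 months: (0.3400, 0.2600, 0.4000)
P(in Recovery after 4 months) = 0.2600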